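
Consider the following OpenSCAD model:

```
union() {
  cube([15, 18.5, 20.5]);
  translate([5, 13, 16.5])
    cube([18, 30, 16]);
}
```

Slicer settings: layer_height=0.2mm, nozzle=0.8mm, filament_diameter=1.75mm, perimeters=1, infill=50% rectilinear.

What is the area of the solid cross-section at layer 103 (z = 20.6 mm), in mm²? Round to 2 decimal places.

540.00 mm²

At z = 20.6 mm: the cube is not intersected at this z (z outside [0, 20.5]); the cube at (5, 13) is present — its section is the full 18×30 rectangle (area 540.00 mm²); Combining (union): only the 18×30 cube at (5, 13) is present, so the union is just that shape — area = 540.00 mm². Overall, the cross-section is a single solid region. Net area = 540.00 mm².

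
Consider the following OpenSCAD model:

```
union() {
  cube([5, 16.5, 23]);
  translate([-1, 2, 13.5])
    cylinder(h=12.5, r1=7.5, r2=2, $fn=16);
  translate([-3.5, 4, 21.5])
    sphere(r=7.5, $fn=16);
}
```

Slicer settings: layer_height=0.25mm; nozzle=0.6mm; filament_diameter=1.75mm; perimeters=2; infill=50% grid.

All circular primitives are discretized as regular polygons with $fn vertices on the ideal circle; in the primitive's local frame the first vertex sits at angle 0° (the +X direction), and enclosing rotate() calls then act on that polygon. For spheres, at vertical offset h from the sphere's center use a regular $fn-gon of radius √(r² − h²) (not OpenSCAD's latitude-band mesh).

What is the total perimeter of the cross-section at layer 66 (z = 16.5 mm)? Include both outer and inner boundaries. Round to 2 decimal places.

62.58 mm

At z = 16.5 mm: the 5×16.5 cube contributes its full rectangle (perimeter 43.00 mm); the cone at (-1, 2) contributes a regular 16-gon of circumradius 6.180 (interpolated between r1=7.5 and r2=2 at t=0.240) (perimeter = 2·16·6.180·sin(180°/16) = 38.58 mm); the r=7.5 sphere at (-3.5, 4) contributes a regular 16-gon of circumradius √(7.5²−5²) = 5.590 (perimeter = 2·16·5.590·sin(180°/16) = 34.90 mm); Taking the union: the regions partially overlap (shared area 101.97 mm²), so the edge portions inside another operand are dropped and the merged outline is re-measured after clipping — boundary = 62.58 mm. Overall, the cross-section is a single solid region. Total boundary length (outer) = 62.58 mm.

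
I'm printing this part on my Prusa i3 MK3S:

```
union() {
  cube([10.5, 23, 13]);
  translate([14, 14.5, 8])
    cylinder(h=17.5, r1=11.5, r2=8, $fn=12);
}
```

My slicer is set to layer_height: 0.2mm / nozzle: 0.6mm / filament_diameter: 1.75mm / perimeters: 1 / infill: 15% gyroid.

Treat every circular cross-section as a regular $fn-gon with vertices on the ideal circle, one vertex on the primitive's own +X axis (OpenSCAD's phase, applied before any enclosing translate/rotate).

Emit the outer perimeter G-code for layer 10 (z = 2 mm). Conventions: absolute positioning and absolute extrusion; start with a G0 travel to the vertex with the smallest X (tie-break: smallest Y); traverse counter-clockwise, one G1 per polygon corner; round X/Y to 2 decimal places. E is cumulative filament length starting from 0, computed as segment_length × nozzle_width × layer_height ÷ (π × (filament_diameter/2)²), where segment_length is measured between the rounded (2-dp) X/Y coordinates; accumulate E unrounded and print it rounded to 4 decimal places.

At z = 2 mm: the cube is present — its section is the full 10.5×23 rectangle; the cone at (14, 14.5) is not intersected at this z (z outside [8, 25.5]); Taking the union: only the 10.5×23 cube is present, so the union is just that shape — 1 connected region. The outline is a single polygon with 4 vertices. Extrusion per mm of travel: 0.6 × 0.2 / (π × 0.875²) = 0.049890. Accumulating E over each segment gives final E = 3.3426.

G0 X0.00 Y0.00 Z2.00
G1 X10.50 Y0.00 E0.5238
G1 X10.50 Y23.00 E1.6713
G1 X0.00 Y23.00 E2.1952
G1 X0.00 Y0.00 E3.3426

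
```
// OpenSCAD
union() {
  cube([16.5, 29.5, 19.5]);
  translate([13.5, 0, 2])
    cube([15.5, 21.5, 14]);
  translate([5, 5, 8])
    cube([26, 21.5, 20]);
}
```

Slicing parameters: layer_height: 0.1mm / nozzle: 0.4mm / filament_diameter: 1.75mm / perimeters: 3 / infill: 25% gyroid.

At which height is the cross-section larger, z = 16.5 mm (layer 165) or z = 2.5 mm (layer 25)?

layer 165 (z = 16.5 mm)

Layer 165 (z = 16.5): the 16.5×29.5 cube contributes its full rectangle (area 486.75 mm²); the cube at (13.5, 0) is absent (z outside [2, 16]); the cube at (5, 5) is present — its section is the full 26×21.5 rectangle (area 559.00 mm²); Combining (union): the regions partially overlap — summed areas 1045.75 mm² minus the doubly-counted overlap 247.25 mm² gives 798.50 mm² — area = 798.50 mm². So its area = 798.50 mm². Layer 25 (z = 2.5): the cube (footprint 16.5×29.5) is included at this height (area 486.75 mm²); the cube at (13.5, 0) (footprint 15.5×21.5) is included at this height (area 333.25 mm²); the cube at (5, 5) is absent (z outside [8, 28]); Merging all regions: the regions partially overlap — summed areas 820.00 mm² minus the doubly-counted overlap 64.50 mm² gives 755.50 mm² — area = 755.50 mm². So its area = 755.50 mm². Layer 165 is larger (798.50 vs 755.50 mm²).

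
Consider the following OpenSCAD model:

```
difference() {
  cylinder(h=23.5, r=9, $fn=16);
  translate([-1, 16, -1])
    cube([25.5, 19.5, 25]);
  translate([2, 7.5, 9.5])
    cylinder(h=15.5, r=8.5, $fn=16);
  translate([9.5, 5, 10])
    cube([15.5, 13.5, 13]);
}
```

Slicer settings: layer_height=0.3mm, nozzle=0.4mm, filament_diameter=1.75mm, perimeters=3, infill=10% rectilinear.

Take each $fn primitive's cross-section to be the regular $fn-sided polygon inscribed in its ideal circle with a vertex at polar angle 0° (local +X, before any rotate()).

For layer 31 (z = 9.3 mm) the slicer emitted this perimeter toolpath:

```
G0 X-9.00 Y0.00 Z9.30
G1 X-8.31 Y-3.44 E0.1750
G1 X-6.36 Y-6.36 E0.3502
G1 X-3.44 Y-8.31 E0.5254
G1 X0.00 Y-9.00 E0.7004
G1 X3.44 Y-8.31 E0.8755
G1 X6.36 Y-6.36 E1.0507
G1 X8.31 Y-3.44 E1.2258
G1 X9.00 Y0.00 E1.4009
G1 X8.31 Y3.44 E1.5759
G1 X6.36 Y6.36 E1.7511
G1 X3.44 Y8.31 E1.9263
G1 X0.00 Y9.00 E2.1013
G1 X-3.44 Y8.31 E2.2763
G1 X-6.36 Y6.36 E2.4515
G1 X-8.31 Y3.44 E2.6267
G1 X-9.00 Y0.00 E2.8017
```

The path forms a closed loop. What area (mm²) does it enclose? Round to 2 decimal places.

Apply the shoelace formula to the sequence of (X, Y) vertices; enclosed area = 247.73 mm².

247.73 mm²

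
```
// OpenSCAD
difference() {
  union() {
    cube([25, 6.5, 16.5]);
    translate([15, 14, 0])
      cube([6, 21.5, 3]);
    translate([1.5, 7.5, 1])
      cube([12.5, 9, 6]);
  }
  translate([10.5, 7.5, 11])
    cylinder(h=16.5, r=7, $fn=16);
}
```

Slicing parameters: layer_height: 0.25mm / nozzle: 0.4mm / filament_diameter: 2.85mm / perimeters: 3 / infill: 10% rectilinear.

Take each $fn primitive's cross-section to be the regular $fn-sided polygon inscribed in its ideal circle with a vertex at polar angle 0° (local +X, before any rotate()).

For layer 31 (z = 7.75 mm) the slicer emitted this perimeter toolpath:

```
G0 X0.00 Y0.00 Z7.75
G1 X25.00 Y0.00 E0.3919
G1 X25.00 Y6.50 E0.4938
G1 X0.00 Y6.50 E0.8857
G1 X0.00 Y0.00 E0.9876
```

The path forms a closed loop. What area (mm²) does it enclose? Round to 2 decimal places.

Apply the shoelace formula to the sequence of (X, Y) vertices; enclosed area = 162.50 mm².

162.50 mm²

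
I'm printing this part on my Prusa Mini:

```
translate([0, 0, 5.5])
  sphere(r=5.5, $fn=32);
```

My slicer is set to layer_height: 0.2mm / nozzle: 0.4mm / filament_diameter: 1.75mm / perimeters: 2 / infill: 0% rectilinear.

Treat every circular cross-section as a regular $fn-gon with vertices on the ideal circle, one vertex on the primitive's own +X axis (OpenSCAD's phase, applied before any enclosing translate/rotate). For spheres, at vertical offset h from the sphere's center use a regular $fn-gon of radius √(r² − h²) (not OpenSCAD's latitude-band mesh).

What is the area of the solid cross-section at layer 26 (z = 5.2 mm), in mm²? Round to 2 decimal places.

At z = 5.2 mm: the r=5.5 sphere slices to a regular 32-gon of circumradius 5.492 (√(r²−h²) with h=0.3 from center) (area = (32/2)·5.492²·sin(360°/32) = 94.14 mm²). Overall, the cross-section is a single solid region. Net area = 94.14 mm².

94.14 mm²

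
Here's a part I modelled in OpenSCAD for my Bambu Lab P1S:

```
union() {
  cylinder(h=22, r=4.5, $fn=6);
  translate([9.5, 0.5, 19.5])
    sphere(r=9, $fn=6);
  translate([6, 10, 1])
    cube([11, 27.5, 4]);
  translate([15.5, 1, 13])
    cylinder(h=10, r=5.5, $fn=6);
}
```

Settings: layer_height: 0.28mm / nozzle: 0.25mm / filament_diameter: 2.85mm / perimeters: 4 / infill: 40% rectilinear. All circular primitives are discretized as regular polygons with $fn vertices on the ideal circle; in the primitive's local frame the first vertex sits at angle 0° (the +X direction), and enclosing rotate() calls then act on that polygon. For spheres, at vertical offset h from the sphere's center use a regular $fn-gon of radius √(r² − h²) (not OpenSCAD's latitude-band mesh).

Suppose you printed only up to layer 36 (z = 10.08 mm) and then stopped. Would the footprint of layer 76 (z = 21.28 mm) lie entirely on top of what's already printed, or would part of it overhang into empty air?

Compare the two slices. At z = 10.08: the r=4.5 cylinder contributes a regular 6-gon of circumradius 4.5 (area = (6/2)·4.500²·sin(360°/6) = 52.61 mm²); the sphere at (9.5, 0.5) does not reach this height (|z−center|=9.420 > r=9); the cube at (6, 10) is not intersected at this z (z outside [1, 5]); the cylinder at (15.5, 1) does not reach this height (z outside [13, 23]); Taking the union: only the r=4.5 cylinder is present, so the union is just that shape — area = 52.61 mm². At z = 21.28: the r=4.5 cylinder contributes a regular 6-gon of circumradius 4.5 (area = (6/2)·4.500²·sin(360°/6) = 52.61 mm²); the r=9 sphere at (9.5, 0.5) contributes a regular 6-gon of circumradius √(9²−1.78²) = 8.822 (area = (6/2)·8.822²·sin(360°/6) = 202.21 mm²); the cube at (6, 10) is absent (z outside [1, 5]); the r=5.5 cylinder at (15.5, 1) contributes a regular 6-gon of circumradius 5.5 (area = (6/2)·5.500²·sin(360°/6) = 78.59 mm²); Combining (union): the regions partially overlap — summed areas 333.42 mm² minus the doubly-counted overlap 65.52 mm² gives 267.90 mm² — area = 267.90 mm². Checking containment: at z = 21.28 the cross-section extends beyond the z = 10.08 cross-section by about 215.29 mm².

part overhangs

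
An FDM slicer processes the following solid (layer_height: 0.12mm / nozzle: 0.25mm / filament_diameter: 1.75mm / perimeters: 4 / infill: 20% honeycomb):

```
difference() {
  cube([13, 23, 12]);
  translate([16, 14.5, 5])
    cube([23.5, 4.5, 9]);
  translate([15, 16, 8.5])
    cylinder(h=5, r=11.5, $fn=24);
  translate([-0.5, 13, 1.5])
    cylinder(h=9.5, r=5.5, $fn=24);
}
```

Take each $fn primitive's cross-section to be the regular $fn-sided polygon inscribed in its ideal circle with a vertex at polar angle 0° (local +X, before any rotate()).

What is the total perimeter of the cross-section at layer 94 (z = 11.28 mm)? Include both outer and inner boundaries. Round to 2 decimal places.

At z = 11.28 mm: the cube (footprint 13×23) is included at this height (perimeter 72.00 mm); the cube at (16, 14.5) (footprint 23.5×4.5) is included at this height (perimeter 56.00 mm); the r=11.5 cylinder at (15, 16) gives a regular 24-gon of circumradius 11.5 (constant along its height) (perimeter = 2·24·11.500·sin(180°/24) = 72.05 mm); the cylinder at (-0.5, 13) is not intersected at this z (z outside [1.5, 11]); Taking the first minus the rest: starting from the 13×23 cube, the 23.5×4.5 cube at (16, 14.5) misses the remaining region (no effect); the r=11.5 cylinder at (15, 16) partially overlaps it — only the 140.66 mm² overlap (of its 410.75 mm²) is removed, clipping the outline — boundary = 70.34 mm. Overall, the cross-section is a single solid region. Total boundary length (outer) = 70.34 mm.

70.34 mm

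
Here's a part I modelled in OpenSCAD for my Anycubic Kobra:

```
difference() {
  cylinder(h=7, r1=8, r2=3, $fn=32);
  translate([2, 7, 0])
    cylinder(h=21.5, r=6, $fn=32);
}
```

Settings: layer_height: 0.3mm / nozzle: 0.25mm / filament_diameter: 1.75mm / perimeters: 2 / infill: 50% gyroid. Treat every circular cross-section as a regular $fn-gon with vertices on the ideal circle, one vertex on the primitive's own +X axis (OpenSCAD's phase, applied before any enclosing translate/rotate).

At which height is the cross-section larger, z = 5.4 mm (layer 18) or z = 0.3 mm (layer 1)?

Layer 18 (z = 5.4): the cone (r1=8→r2=3) has section circumradius 4.143 here — a regular 32-gon (area = (32/2)·4.143²·sin(360°/32) = 53.57 mm²); the r=6 cylinder at (2, 7) gives a regular 32-gon of circumradius 6 (constant along its height) (area = (32/2)·6.000²·sin(360°/32) = 112.37 mm²); After the difference (first − rest): starting from the cone (53.57 mm²), the r=6 cylinder at (2, 7) partially overlaps it — only the 13.32 mm² overlap (of its 112.37 mm²) is removed, clipping the outline — area = 40.26 mm². So its area = 40.26 mm². Layer 1 (z = 0.3): the cone: at t=0.043 of its height the radius interpolates to r₁+(r₂−r₁)t = 7.786, giving a regular 32-gon of that circumradius (area = (32/2)·7.786²·sin(360°/32) = 189.21 mm²); the r=6 cylinder at (2, 7) gives a regular 32-gon of circumradius 6 (constant along its height) (area = (32/2)·6.000²·sin(360°/32) = 112.37 mm²); Subtracting the remaining from the first: starting from the cone (189.21 mm²), the r=6 cylinder at (2, 7) partially overlaps it — only the 52.21 mm² overlap (of its 112.37 mm²) is removed, clipping the outline — area = 137.00 mm². So its area = 137.00 mm². Layer 1 is larger (137.00 vs 40.26 mm²).

layer 1 (z = 0.3 mm)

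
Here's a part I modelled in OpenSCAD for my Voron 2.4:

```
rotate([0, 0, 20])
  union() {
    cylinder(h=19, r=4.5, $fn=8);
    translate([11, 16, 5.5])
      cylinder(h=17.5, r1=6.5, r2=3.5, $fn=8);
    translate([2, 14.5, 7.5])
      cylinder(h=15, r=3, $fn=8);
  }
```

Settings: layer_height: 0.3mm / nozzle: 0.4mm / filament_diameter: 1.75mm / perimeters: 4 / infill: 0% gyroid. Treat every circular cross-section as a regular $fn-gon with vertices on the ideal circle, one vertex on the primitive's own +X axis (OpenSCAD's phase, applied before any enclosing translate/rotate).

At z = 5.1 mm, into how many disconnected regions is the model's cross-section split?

1

At z = 5.1 mm: the r=4.5 cylinder gives a regular 8-gon of circumradius 4.5 (constant along its height); the cone at (11, 16) is not intersected at this z (z outside [5.5, 23]); the cylinder at (2, 14.5) is absent (z outside [7.5, 22.5]); Taking the union: only the r=4.5 cylinder is present, so the union is just that shape — 1 connected region; (whole slice rotated 20° about Z — lengths, areas and connectivity unchanged). The result has 1 disconnected region.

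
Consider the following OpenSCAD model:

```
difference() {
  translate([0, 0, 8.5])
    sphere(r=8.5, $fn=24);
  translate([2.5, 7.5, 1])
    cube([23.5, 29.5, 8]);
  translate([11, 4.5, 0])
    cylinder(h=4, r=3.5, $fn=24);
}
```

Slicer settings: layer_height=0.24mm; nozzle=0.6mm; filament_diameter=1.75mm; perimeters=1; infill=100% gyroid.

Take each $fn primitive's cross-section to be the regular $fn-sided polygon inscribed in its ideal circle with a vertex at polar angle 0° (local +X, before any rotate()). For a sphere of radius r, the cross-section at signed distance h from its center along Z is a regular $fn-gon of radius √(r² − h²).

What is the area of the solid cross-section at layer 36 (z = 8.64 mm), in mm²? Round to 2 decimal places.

At z = 8.64 mm: the r=8.5 sphere slices to a regular 24-gon of circumradius 8.499 (√(r²−h²) with h=0.14 from center) (area = (24/2)·8.499²·sin(360°/24) = 224.34 mm²); the 23.5×29.5 cube at (2.5, 7.5) contributes its full rectangle (area 693.25 mm²); the cylinder at (11, 4.5) is not intersected at this z (z outside [0, 4]); Taking the first minus the rest: starting from the r=8.5 sphere (224.34 mm²), the 23.5×29.5 cube at (2.5, 7.5) partially overlaps it — only the 0.41 mm² overlap (of its 693.25 mm²) is removed, clipping the outline — area = 223.92 mm². Overall, the cross-section is a single solid region. Net area = 223.92 mm².

223.92 mm²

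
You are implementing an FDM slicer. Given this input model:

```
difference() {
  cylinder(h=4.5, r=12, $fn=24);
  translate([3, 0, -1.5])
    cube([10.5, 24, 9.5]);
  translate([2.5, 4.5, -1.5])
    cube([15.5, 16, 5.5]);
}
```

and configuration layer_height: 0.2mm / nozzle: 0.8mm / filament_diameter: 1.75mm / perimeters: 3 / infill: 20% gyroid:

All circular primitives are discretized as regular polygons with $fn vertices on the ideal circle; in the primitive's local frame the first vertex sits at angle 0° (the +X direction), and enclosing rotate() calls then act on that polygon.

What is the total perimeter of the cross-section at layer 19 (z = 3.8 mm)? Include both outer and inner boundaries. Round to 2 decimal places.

80.08 mm

At z = 3.8 mm: the r=12 cylinder gives a regular 24-gon of circumradius 12 (constant along its height) (perimeter = 2·24·12.000·sin(180°/24) = 75.18 mm); the cube at (3, 0) is present — its section is the full 10.5×24 rectangle (perimeter 69.00 mm); the 15.5×16 cube at (2.5, 4.5) contributes its full rectangle (perimeter 63.00 mm); Taking the first minus the rest: starting from the r=12 cylinder, the 10.5×24 cube at (3, 0) partially overlaps it — only the 76.40 mm² overlap (of its 252.00 mm²) is removed, clipping the outline; the 15.5×16 cube at (2.5, 4.5) partially overlaps it — only the 3.57 mm² overlap (of its 248.00 mm²) is removed, clipping the outline — boundary = 80.08 mm. Overall, the cross-section is a single solid region. Total boundary length (outer) = 80.08 mm.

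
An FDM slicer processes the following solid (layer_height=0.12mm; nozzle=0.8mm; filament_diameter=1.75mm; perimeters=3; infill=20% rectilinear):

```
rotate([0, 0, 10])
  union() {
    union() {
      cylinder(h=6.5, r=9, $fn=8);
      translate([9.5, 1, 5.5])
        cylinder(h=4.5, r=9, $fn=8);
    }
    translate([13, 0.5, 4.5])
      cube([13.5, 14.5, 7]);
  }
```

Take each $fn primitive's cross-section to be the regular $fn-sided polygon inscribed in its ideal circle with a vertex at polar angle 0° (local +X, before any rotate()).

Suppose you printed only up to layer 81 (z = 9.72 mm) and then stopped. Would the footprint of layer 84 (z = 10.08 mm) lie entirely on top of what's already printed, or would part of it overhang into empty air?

Compare the two slices. At z = 9.72: the cylinder is not intersected at this z (z outside [0, 6.5]); the r=9 cylinder at (9.5, 1) contributes a regular 8-gon of circumradius 9 (area = (8/2)·9.000²·sin(360°/8) = 229.10 mm²); Combining (union): only the r=9 cylinder at (9.5, 1) is present, so the union is just that shape — area = 229.10 mm²; the cube at (13, 0.5) (footprint 13.5×14.5) is included at this height (area 195.75 mm²); Combining (union): the regions partially overlap — summed areas 424.85 mm² minus the doubly-counted overlap 31.01 mm² gives 393.84 mm² — area = 393.84 mm²; (whole slice rotated 10° about Z — lengths, areas and connectivity unchanged). At z = 10.08: the cylinder does not reach this height (z outside [0, 6.5]); the cylinder at (9.5, 1) is absent (z outside [5.5, 10]); Taking the union: nothing is present at this height; the cube at (13, 0.5) (footprint 13.5×14.5) is included at this height (area 195.75 mm²); Merging all regions: only the 13.5×14.5 cube at (13, 0.5) is present, so the union is just that shape — area = 195.75 mm²; (rotated 10° about Z; rotation is an isometry so areas/perimeters/island counts are preserved). Checking containment: the cross-section at z = 10.08 is a subset of the cross-section at z = 9.72.

entirely on top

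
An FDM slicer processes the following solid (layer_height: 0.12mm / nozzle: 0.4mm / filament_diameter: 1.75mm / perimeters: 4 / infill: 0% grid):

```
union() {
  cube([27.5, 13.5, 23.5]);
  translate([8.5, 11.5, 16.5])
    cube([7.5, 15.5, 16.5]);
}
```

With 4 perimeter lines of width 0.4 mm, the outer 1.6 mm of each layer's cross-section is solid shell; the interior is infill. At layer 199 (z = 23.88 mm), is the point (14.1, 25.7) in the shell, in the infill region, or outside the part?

shell

At z = 23.88 mm: the cube is absent (z outside [0, 23.5]); the cube at (8.5, 11.5) (footprint 7.5×15.5) is included at this height; Taking the union: only the 7.5×15.5 cube at (8.5, 11.5) is present, so the union is just that shape — 1 connected region. Overall, the cross-section is a single solid region. The nearest boundary edge runs (16.00, 27.00)→(8.50, 27.00); distance from the point to it = 1.30 mm. The point is inside the cross-section, 1.30 mm from the nearest boundary — within the 1.6 mm shell band (4 × 0.4).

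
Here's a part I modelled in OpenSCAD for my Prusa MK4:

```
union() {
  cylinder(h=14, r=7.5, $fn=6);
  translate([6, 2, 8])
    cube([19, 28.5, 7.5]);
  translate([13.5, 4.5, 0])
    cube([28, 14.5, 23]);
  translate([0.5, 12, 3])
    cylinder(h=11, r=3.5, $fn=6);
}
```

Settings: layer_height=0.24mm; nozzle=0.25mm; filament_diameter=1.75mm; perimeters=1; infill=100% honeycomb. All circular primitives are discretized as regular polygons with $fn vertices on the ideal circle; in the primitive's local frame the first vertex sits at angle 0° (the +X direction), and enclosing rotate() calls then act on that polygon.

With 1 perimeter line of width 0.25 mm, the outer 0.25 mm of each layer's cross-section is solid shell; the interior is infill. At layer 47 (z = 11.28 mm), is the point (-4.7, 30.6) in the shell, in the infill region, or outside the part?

outside

At z = 11.28 mm: the r=7.5 cylinder contributes a regular 6-gon of circumradius 7.5; the 19×28.5 cube at (6, 2) contributes its full rectangle; the cube at (13.5, 4.5) is present — its section is the full 28×14.5 rectangle; the r=3.5 cylinder at (0.5, 12) gives a regular 6-gon of circumradius 3.5 (constant along its height); Merging all regions: the regions partially overlap (shared area 166.85 mm²), so overlapping operands fuse into one piece — 2 connected regions. Overall, the cross-section has 2 separate islands. The nearest boundary edge runs (6.00, 2.60)→(6.00, 30.50); distance from the point to it = 10.70 mm. The point is not inside any of the regions above, so it lies outside the cross-section (10.70 mm from the nearest boundary).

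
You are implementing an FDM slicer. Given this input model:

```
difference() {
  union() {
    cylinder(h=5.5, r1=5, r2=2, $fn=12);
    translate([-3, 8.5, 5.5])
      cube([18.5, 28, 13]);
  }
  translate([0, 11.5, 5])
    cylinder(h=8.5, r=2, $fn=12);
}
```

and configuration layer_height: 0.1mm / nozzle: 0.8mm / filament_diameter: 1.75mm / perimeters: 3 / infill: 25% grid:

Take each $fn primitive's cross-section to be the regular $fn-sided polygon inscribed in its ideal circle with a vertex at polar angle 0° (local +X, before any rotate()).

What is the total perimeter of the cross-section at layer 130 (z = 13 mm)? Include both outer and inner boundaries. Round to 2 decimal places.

105.42 mm

At z = 13 mm: the cone is absent (z outside [0, 5.5]); the 18.5×28 cube at (-3, 8.5) contributes its full rectangle (perimeter 93.00 mm); Combining (union): only the 18.5×28 cube at (-3, 8.5) is present, so the union is just that shape — boundary = 93.00 mm; the r=2 cylinder at (0, 11.5) contributes a regular 12-gon of circumradius 2 (perimeter = 2·12·2.000·sin(180°/12) = 12.42 mm); Taking the first minus the rest: starting from the result so far, the r=2 cylinder at (0, 11.5) lies wholly inside it (removes its full 12.00 mm² and its 12.42 mm outline becomes a hole wall) — boundary (outer + 1 inner loop) = 105.42 mm. Overall, the cross-section is one region with 1 hole. Total boundary length (outer + inner) = 105.42 mm.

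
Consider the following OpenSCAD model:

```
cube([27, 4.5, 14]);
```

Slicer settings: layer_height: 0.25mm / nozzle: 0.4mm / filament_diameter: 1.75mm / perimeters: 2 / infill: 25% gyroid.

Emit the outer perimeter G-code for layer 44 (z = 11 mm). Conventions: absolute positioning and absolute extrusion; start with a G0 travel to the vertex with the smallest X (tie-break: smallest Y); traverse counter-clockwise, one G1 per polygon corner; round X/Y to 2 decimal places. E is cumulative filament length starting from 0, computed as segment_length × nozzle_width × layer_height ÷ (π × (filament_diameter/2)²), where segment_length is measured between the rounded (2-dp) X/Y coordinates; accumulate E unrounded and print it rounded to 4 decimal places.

G0 X0.00 Y0.00 Z11.00
G1 X27.00 Y0.00 E1.1225
G1 X27.00 Y4.50 E1.3096
G1 X0.00 Y4.50 E2.4321
G1 X0.00 Y0.00 E2.6192

At z = 11 mm: the cube (footprint 27×4.5) is included at this height. The outline is a single polygon with 4 vertices. Extrusion per mm of travel: 0.4 × 0.25 / (π × 0.875²) = 0.041575. Accumulating E over each segment gives final E = 2.6192.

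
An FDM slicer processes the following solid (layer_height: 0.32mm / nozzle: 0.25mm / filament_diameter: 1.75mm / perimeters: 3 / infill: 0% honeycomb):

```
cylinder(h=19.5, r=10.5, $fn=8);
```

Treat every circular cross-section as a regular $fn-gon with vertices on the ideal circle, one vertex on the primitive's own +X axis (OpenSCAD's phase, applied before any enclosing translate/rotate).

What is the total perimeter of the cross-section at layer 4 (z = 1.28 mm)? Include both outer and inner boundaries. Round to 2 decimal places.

64.29 mm

At z = 1.28 mm: the r=10.5 cylinder contributes a regular 8-gon of circumradius 10.5 (perimeter = 2·8·10.500·sin(180°/8) = 64.29 mm). Overall, the cross-section is a single solid region. Total boundary length (outer) = 64.29 mm.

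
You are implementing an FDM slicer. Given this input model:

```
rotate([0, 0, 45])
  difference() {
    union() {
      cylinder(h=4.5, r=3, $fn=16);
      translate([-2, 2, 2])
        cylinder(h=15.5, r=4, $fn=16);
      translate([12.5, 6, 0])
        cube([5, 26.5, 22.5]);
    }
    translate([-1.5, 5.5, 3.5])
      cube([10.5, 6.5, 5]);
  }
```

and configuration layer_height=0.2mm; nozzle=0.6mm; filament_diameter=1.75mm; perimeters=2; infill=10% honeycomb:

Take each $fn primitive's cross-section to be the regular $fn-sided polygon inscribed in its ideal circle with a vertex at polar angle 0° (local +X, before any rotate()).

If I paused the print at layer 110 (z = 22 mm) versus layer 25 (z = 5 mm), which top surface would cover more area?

layer 25 (z = 5 mm)

Layer 110 (z = 22): the cylinder does not reach this height (z outside [0, 4.5]); the cylinder at (-2, 2) is absent (z outside [2, 17.5]); the cube at (12.5, 6) (footprint 5×26.5) is included at this height (area 132.50 mm²); Combining (union): only the 5×26.5 cube at (12.5, 6) is present, so the union is just that shape — area = 132.50 mm²; the cube at (-1.5, 5.5) is not intersected at this z (z outside [3.5, 8.5]); Taking the first minus the rest: none of the subtracted shapes is present at this height, so the result so far is unchanged — area = 132.50 mm²; (whole slice rotated 45° about Z — lengths, areas and connectivity unchanged). So its area = 132.50 mm². Layer 25 (z = 5): the cylinder does not reach this height (z outside [0, 4.5]); the cylinder at (-2, 2): section is a regular 16-gon, circumradius r=4 (area = (16/2)·4.000²·sin(360°/16) = 48.98 mm²); the cube at (12.5, 6) is present — its section is the full 5×26.5 rectangle (area 132.50 mm²); Combining (union): the 2 present regions are separate (no shared area or edge), so areas and boundary lengths simply add and each stays a separate island — area = 181.48 mm²; the cube at (-1.5, 5.5) is present — its section is the full 10.5×6.5 rectangle (area 68.25 mm²); After the difference (first − rest): starting from that combined region (181.48 mm²), the 10.5×6.5 cube at (-1.5, 5.5) partially overlaps it — only the 0.34 mm² overlap (of its 68.25 mm²) is removed, clipping the outline — area = 181.15 mm²; (whole slice rotated 45° about Z — lengths, areas and connectivity unchanged). So its area = 181.15 mm². Layer 25 is larger (181.15 vs 132.50 mm²).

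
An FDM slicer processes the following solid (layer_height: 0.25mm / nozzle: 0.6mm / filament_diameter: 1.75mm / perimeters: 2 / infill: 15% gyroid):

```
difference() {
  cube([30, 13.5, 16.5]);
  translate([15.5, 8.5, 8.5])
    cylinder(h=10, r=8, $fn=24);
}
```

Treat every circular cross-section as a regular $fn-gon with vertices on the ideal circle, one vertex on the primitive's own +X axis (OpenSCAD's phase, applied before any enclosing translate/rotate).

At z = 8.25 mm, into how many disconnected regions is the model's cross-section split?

1

At z = 8.25 mm: the 30×13.5 cube contributes its full rectangle; the cylinder at (15.5, 8.5) is absent (z outside [8.5, 18.5]); After the difference (first − rest): none of the subtracted shapes is present at this height, so the 30×13.5 cube is unchanged — 1 connected region. The result has 1 disconnected region.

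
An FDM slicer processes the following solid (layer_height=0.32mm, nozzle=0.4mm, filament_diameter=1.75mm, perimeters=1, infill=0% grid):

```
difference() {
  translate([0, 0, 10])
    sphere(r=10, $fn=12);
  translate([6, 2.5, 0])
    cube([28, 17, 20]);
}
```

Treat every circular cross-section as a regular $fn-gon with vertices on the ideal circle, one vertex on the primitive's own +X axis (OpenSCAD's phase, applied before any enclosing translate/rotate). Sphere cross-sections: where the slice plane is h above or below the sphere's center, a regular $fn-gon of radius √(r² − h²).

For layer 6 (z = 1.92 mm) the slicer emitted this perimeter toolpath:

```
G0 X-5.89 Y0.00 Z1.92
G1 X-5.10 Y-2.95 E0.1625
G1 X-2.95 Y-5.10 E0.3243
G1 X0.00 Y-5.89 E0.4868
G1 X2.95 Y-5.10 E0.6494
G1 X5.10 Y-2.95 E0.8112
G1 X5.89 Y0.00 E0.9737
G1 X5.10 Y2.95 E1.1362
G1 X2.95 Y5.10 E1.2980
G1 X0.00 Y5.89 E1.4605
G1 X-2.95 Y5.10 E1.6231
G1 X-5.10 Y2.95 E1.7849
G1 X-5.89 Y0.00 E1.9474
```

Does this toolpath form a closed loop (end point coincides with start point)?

Start point (G0): (-5.89, 0.00). End point (last G1): the path returns to the start — closed.

yes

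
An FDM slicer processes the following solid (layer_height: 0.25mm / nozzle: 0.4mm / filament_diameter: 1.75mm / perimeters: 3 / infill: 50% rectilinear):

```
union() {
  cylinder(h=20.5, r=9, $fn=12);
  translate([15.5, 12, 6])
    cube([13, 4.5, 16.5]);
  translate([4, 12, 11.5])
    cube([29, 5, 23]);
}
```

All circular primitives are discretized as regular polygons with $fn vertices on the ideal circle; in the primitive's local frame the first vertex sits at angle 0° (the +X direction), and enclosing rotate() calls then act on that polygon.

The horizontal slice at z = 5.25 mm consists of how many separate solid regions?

At z = 5.25 mm: the r=9 cylinder gives a regular 12-gon of circumradius 9 (constant along its height); the cube at (15.5, 12) is absent (z outside [6, 22.5]); the cube at (4, 12) is not intersected at this z (z outside [11.5, 34.5]); Merging all regions: only the r=9 cylinder is present, so the union is just that shape — 1 connected region. The result has 1 disconnected region.

1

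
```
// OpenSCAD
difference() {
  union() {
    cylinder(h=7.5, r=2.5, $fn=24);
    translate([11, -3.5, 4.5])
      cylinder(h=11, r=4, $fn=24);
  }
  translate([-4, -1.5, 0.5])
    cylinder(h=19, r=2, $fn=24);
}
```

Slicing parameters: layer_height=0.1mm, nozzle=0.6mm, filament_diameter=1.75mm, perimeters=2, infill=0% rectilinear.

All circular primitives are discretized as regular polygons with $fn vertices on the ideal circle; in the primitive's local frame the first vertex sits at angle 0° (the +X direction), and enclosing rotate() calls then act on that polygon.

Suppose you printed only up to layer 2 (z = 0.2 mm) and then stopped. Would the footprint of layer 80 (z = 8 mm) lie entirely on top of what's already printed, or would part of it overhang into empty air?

Compare the two slices. At z = 0.2: the r=2.5 cylinder gives a regular 24-gon of circumradius 2.5 (constant along its height) (area = (24/2)·2.500²·sin(360°/24) = 19.41 mm²); the cylinder at (11, -3.5) does not reach this height (z outside [4.5, 15.5]); Combining (union): only the r=2.5 cylinder is present, so the union is just that shape — area = 19.41 mm²; the cylinder at (-4, -1.5) is absent (z outside [0.5, 19.5]); After the difference (first − rest): none of the subtracted shapes is present at this height, so that combined region is unchanged — area = 19.41 mm². At z = 8: the cylinder is not intersected at this z (z outside [0, 7.5]); the r=4 cylinder at (11, -3.5) contributes a regular 24-gon of circumradius 4 (area = (24/2)·4.000²·sin(360°/24) = 49.69 mm²); Taking the union: only the r=4 cylinder at (11, -3.5) is present, so the union is just that shape — area = 49.69 mm²; the r=2 cylinder at (-4, -1.5) gives a regular 24-gon of circumradius 2 (constant along its height) (area = (24/2)·2.000²·sin(360°/24) = 12.42 mm²); Subtracting the remaining from the first: starting from that combined region (49.69 mm²), the r=2 cylinder at (-4, -1.5) misses the remaining region (no effect) — area = 49.69 mm². Checking containment: at z = 8 the cross-section extends beyond the z = 0.2 cross-section by about 49.69 mm².

part overhangs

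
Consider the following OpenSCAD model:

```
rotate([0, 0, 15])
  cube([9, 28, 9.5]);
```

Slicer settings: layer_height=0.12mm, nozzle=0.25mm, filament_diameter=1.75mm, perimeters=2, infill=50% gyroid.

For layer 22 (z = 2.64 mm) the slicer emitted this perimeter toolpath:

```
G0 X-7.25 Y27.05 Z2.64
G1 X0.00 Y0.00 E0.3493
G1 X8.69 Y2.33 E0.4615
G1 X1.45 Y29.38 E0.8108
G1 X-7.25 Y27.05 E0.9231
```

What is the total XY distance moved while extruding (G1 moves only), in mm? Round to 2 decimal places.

Sum the Euclidean lengths of each G1 segment: total = 74.01 mm.

74.01 mm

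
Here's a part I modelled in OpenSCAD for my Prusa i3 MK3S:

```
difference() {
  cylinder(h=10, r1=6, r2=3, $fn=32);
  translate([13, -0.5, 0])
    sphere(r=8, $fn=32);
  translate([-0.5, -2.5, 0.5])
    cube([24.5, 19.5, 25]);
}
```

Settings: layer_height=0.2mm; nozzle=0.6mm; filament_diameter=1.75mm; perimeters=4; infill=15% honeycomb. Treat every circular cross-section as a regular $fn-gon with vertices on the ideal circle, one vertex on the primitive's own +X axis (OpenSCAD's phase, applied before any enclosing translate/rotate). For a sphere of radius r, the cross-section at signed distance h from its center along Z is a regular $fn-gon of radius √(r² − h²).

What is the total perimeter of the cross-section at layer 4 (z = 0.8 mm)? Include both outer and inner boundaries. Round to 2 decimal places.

37.88 mm

At z = 0.8 mm: the cone contributes a regular 32-gon of circumradius 5.760 (interpolated between r1=6 and r2=3 at t=0.080) (perimeter = 2·32·5.760·sin(180°/32) = 36.13 mm); the r=8 sphere at (13, -0.5) contributes a regular 32-gon of circumradius √(8²−0.8²) = 7.960 (perimeter = 2·32·7.960·sin(180°/32) = 49.93 mm); the 24.5×19.5 cube at (-0.5, -2.5) contributes its full rectangle (perimeter 88.00 mm); After the difference (first − rest): starting from the cone, the r=8 sphere at (13, -0.5) partially overlaps it — only the 1.86 mm² overlap (of its 197.77 mm²) is removed, clipping the outline; the 24.5×19.5 cube at (-0.5, -2.5) partially overlaps it — only the 42.04 mm² overlap (of its 477.75 mm²) is removed, clipping the outline — boundary = 37.88 mm. Overall, the cross-section is a single solid region. Total boundary length (outer) = 37.88 mm.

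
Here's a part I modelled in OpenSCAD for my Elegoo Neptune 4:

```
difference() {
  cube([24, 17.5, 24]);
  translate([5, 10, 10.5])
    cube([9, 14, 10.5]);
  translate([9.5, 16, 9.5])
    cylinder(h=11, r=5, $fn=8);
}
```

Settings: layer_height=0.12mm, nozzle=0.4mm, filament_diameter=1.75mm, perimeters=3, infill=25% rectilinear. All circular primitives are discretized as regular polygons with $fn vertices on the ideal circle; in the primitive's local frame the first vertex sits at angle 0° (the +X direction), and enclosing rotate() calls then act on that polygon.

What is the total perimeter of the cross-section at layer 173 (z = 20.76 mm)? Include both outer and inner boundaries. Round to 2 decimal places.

At z = 20.76 mm: the cube (footprint 24×17.5) is included at this height (perimeter 83.00 mm); the cube at (5, 10) is present — its section is the full 9×14 rectangle (perimeter 46.00 mm); the cylinder at (9.5, 16) is absent (z outside [9.5, 20.5]); Subtracting the remaining from the first: starting from the 24×17.5 cube, the 9×14 cube at (5, 10) partially overlaps it — only the 67.50 mm² overlap (of its 126.00 mm²) is removed, clipping the outline — boundary = 98.00 mm. Overall, the cross-section is a single solid region. Total boundary length (outer) = 98.00 mm.

98.00 mm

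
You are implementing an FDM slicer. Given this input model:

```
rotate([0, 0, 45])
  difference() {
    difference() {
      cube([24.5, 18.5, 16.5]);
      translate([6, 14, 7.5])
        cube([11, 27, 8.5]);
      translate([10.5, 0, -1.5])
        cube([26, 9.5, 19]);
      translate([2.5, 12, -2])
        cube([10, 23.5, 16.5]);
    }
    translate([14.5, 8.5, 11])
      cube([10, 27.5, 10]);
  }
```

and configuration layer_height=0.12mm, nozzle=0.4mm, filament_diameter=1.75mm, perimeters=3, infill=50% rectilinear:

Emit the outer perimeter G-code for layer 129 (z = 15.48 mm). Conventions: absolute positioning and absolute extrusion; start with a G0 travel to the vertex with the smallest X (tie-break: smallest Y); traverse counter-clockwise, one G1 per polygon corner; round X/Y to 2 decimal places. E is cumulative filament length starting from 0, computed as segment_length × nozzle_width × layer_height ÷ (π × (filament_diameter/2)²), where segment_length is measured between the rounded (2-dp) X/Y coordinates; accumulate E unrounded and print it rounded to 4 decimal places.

G0 X-13.08 Y13.08 Z15.48
G1 X0.00 Y0.00 E0.3691
G1 X7.42 Y7.42 E0.5786
G1 X0.71 Y14.14 E0.7681
G1 X3.54 Y16.97 E0.8479
G1 X0.35 Y20.15 E0.9378
G1 X-5.66 Y14.14 E1.1074
G1 X-8.84 Y17.32 E1.1972
G1 X-13.08 Y13.08 E1.3168

At z = 15.48 mm: the cube is present — its section is the full 24.5×18.5 rectangle; the cube at (6, 14) is present — its section is the full 11×27 rectangle; the 26×9.5 cube at (10.5, 0) contributes its full rectangle; the cube at (2.5, 12) is not intersected at this z (z outside [-2, 14.5]); Taking the first minus the rest: starting from the 24.5×18.5 cube, the 11×27 cube at (6, 14) partially overlaps it — only the 49.50 mm² overlap (of its 297.00 mm²) is removed, clipping the outline; the 26×9.5 cube at (10.5, 0) partially overlaps it — only the 133.00 mm² overlap (of its 247.00 mm²) is removed, clipping the outline — 1 connected region; the cube at (14.5, 8.5) is present — its section is the full 10×27.5 rectangle; Subtracting the remaining from the first: starting from the result so far, the 10×27.5 cube at (14.5, 8.5) partially overlaps it — only the 78.75 mm² overlap (of its 275.00 mm²) is removed, clipping the outline — 1 connected region; (whole slice rotated 45° about Z — lengths, areas and connectivity unchanged). The outline is a single polygon with 8 vertices. Extrusion per mm of travel: 0.4 × 0.12 / (π × 0.875²) = 0.019956. Accumulating E over each segment gives final E = 1.3168.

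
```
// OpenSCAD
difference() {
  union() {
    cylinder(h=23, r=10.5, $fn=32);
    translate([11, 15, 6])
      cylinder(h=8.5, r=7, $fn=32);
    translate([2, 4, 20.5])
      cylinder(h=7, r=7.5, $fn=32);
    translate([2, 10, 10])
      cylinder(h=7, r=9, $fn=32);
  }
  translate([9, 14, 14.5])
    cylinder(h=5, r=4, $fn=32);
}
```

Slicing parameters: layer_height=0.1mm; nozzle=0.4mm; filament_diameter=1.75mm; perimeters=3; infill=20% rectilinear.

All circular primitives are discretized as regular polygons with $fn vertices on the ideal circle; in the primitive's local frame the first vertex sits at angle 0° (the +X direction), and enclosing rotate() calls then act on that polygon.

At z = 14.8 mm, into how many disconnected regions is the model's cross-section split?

1

At z = 14.8 mm: the r=10.5 cylinder contributes a regular 32-gon of circumradius 10.5; the cylinder at (11, 15) does not reach this height (z outside [6, 14.5]); the cylinder at (2, 4) does not reach this height (z outside [20.5, 27.5]); the r=9 cylinder at (2, 10) contributes a regular 32-gon of circumradius 9; Taking the union: the regions partially overlap (shared area 107.33 mm²), so overlapping operands fuse into one piece — 1 connected region; the r=4 cylinder at (9, 14) gives a regular 32-gon of circumradius 4 (constant along its height); Taking the first minus the rest: starting from the result so far, the r=4 cylinder at (9, 14) partially overlaps it — only the 29.78 mm² overlap (of its 49.94 mm²) is removed, clipping the outline — 1 connected region. The result has 1 disconnected region.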